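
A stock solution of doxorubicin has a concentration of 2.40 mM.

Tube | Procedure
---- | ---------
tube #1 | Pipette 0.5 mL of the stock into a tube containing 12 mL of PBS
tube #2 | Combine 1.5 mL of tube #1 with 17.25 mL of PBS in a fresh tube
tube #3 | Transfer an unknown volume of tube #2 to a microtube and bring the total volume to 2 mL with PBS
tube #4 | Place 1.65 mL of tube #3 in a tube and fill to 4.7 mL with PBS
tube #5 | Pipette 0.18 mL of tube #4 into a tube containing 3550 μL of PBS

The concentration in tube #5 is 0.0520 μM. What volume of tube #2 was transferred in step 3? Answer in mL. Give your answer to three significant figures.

0.799 mL

Step 1: 0.5 mL + 12 mL = 12.5 mL total → factor 12.5/0.5 = 25
Step 2: 1.5 mL + 17.25 mL = 18.75 mL total → factor 18.75/1.5 = 12.5
Step 3: v brought to 2 mL → factor = 2 mL/v
Step 4: 1.65 mL brought to 4.7 mL → factor 4.7/1.65 = 2.8485
Step 5: 0.18 mL + 3550 μL = 3.73 mL total → factor 3.73/0.18 = 20.722
Product of known-step factors = 18446
Overall factor = 2.40 mM / (0.0520 μM) = 46154
Step-3 factor = 46154 / 18446 = 2.5021
v = 2 mL / 2.5021 = 0.799 mL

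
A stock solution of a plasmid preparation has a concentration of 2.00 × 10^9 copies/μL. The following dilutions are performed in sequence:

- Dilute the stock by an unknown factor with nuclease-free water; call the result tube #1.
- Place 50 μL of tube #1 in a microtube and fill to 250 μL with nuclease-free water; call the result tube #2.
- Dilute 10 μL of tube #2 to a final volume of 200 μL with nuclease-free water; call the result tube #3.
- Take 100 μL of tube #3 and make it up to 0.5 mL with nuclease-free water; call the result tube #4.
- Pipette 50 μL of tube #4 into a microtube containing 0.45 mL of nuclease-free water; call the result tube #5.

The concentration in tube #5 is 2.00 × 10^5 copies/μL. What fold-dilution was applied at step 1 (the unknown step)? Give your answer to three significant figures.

Step 1: unknown factor x
Step 2: 50 μL brought to 250 μL → factor 250/50 = 5
Step 3: 10 μL brought to 200 μL → factor 200/10 = 20
Step 4: 100 μL brought to 0.5 mL → factor 500/100 = 5
Step 5: 50 μL + 0.45 mL = 500 μL total → factor 500/50 = 10
Product of known-step factors = 5000
Overall factor = 2.00 × 10^9 copies/μL / (2.00 × 10^5 copies/μL) = 10000
x = 10000 / 5000 = 2.00

2.00-fold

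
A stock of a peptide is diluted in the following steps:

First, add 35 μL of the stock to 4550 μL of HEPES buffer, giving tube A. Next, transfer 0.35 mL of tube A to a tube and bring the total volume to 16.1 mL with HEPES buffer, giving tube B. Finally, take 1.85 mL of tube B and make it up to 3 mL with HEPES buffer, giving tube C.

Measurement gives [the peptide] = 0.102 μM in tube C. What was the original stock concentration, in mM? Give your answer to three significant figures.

Step 1: 35 μL + 4550 μL = 4585 μL total → factor 4585/35 = 131
Step 2: 0.35 mL brought to 16.1 mL → factor 16.1/0.35 = 46
Step 3: 1.85 mL brought to 3 mL → factor 3/1.85 = 1.6216
Overall dilution factor = 131 × 46 × 1.6216 = 9771.9
Stock = 0.102 μM × 9771.9 = 996.7 μM = 0.997 mM

0.997 mM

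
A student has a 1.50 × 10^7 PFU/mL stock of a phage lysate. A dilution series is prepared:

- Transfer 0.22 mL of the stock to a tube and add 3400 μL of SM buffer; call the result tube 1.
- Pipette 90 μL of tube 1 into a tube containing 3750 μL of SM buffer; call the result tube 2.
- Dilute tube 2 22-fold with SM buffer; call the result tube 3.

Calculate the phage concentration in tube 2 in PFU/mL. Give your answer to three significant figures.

Step 1: 0.22 mL + 3400 μL = 3.62 mL total → factor 3.62/0.22 = 16.455
Step 2: 90 μL + 3750 μL = 3840 μL total → factor 3840/90 = 42.667
Dilution factor through tube 2 = 16.455 × 42.667 = 702.06
[tube 2] = 1.50 × 10^7 PFU/mL / 702.06 = 2.14 × 10^4 PFU/mL

2.14 × 10^4 PFU/mL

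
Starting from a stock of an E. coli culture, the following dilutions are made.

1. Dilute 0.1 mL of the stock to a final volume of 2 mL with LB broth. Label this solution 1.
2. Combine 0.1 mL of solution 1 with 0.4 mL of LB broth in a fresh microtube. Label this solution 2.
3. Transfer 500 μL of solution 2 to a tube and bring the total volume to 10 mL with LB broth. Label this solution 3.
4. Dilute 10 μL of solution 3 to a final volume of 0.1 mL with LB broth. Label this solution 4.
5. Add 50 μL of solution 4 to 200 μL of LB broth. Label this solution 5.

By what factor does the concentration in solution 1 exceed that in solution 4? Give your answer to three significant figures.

Step 1: 0.1 mL brought to 2 mL → factor 2/0.1 = 20
Step 2: 0.1 mL + 0.4 mL = 0.5 mL total → factor 0.5/0.1 = 5
Step 3: 500 μL brought to 10 mL → factor 10000/500 = 20
Step 4: 10 μL brought to 0.1 mL → factor 100/10 = 10
Dilution factor to solution 1 = 20; to solution 4 = 20000
[solution 1]/[solution 4] = (factor to solution 4)/(factor to solution 1) = 20000/20 = 1.00 × 10^3

1.00 × 10^3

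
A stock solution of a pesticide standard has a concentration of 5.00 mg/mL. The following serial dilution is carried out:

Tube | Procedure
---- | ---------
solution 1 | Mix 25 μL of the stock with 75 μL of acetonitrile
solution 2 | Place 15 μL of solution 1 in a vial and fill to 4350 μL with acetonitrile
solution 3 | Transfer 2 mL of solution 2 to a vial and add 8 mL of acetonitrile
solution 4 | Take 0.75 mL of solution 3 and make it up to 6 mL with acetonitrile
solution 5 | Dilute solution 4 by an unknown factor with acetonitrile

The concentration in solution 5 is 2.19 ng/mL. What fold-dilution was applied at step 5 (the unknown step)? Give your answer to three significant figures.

Step 1: 25 μL + 75 μL = 100 μL total → factor 100/25 = 4
Step 2: 15 μL brought to 4350 μL → factor 4350/15 = 290
Step 3: 2 mL + 8 mL = 10 mL total → factor 10/2 = 5
Step 4: 0.75 mL brought to 6 mL → factor 6/0.75 = 8
Step 5: unknown factor x
Product of known-step factors = 46400
Overall factor = 5.00 mg/mL / (2.19 ng/mL) = 2.2831 × 10^6
x = 2.2831 × 10^6 / 46400 = 49.2

49.2-fold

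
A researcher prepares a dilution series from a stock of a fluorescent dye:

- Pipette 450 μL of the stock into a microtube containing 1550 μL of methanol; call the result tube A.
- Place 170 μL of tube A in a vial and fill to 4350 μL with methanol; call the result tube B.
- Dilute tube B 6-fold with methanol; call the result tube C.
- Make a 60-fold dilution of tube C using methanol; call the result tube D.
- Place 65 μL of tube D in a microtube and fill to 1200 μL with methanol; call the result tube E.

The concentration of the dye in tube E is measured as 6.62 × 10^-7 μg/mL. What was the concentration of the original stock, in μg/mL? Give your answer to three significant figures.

0.500 μg/mL

Step 1: 450 μL + 1550 μL = 2000 μL total → factor 2000/450 = 4.4444
Step 2: 170 μL brought to 4350 μL → factor 4350/170 = 25.588
Step 3: 6-fold → factor 6
Step 4: 60-fold → factor 60
Step 5: 65 μL brought to 1200 μL → factor 1200/65 = 18.462
Overall dilution factor = 4.4444 × 25.588 × 6 × 60 × 18.462 = 7.5584 × 10^5
Stock = 6.62 × 10^-7 μg/mL × 7.5584 × 10^5 = 0.500 μg/mL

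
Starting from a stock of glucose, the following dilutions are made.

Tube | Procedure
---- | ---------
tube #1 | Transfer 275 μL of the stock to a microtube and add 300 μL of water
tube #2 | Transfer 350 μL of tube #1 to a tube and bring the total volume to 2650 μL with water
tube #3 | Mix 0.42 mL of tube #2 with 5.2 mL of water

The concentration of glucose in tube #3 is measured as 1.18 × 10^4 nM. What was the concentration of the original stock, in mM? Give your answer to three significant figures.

2.50 mM

Step 1: 275 μL + 300 μL = 575 μL total → factor 575/275 = 2.0909
Step 2: 350 μL brought to 2650 μL → factor 2650/350 = 7.5714
Step 3: 0.42 mL + 5.2 mL = 5.62 mL total → factor 5.62/0.42 = 13.381
Overall dilution factor = 2.0909 × 7.5714 × 13.381 = 211.84
Stock = 1.18 × 10^4 nM × 211.84 = 2.500 × 10^6 nM = 2.50 mM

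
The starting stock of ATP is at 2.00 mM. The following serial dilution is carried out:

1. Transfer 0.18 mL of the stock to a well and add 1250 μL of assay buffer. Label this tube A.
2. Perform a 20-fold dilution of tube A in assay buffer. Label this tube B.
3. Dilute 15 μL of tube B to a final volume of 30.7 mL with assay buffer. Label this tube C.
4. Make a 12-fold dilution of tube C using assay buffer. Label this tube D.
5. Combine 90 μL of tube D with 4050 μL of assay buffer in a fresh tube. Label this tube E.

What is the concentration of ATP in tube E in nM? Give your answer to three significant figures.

Step 1: 0.18 mL + 1250 μL = 1.43 mL total → factor 1.43/0.18 = 7.9444
Step 2: 20-fold → factor 20
Step 3: 15 μL brought to 30.7 mL → factor 30700/15 = 2046.7
Step 4: 12-fold → factor 12
Step 5: 90 μL + 4050 μL = 4140 μL total → factor 4140/90 = 46
Overall dilution factor = 7.9444 × 20 × 2046.7 × 12 × 46 = 1.7951 × 10^8
Final = 2.00 mM / 1.7951 × 10^8 = 1.114 × 10^-8 mM = 0.0111 nM

0.0111 nM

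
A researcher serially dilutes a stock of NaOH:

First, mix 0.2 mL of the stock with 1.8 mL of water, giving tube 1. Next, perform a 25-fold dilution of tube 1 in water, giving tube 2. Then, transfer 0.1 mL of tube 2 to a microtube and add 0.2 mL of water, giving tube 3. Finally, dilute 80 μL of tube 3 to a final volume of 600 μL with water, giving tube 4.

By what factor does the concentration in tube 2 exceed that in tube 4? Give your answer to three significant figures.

22.5

Step 1: 0.2 mL + 1.8 mL = 2 mL total → factor 2/0.2 = 10
Step 2: 25-fold → factor 25
Step 3: 0.1 mL + 0.2 mL = 0.3 mL total → factor 0.3/0.1 = 3
Step 4: 80 μL brought to 600 μL → factor 600/80 = 7.5
Dilution factor to tube 2 = 250; to tube 4 = 5625
[tube 2]/[tube 4] = (factor to tube 4)/(factor to tube 2) = 5625/250 = 22.5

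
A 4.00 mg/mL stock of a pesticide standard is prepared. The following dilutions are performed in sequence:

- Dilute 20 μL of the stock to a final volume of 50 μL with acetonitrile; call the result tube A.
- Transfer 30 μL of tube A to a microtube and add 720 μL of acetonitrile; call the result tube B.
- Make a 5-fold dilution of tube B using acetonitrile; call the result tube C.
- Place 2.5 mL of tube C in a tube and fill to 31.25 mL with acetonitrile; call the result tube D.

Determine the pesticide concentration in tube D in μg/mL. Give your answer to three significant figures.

1.02 μg/mL

Step 1: 20 μL brought to 50 μL → factor 50/20 = 2.5
Step 2: 30 μL + 720 μL = 750 μL total → factor 750/30 = 25
Step 3: 5-fold → factor 5
Step 4: 2.5 mL brought to 31.25 mL → factor 31.25/2.5 = 12.5
Overall dilution factor = 2.5 × 25 × 5 × 12.5 = 3906.2
Final = 4.00 mg/mL / 3906.2 = 0.001024 mg/mL = 1.02 μg/mL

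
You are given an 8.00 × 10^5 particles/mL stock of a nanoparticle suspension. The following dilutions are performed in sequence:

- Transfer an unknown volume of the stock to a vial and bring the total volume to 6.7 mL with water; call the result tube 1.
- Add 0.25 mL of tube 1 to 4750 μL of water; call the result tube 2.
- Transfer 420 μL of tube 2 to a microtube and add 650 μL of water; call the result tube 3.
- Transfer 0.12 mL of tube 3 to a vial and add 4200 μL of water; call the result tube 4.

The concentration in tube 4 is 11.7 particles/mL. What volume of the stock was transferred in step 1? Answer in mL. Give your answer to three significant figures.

0.180 mL

Step 1: v brought to 6.7 mL → factor = 6.7 mL/v
Step 2: 0.25 mL + 4750 μL = 5 mL total → factor 5/0.25 = 20
Step 3: 420 μL + 650 μL = 1070 μL total → factor 1070/420 = 2.5476
Step 4: 0.12 mL + 4200 μL = 4.32 mL total → factor 4.32/0.12 = 36
Product of known-step factors = 1834.3
Overall factor = 8.00 × 10^5 particles/mL / (11.7 particles/mL) = 68376
Step-1 factor = 68376 / 1834.3 = 37.277
v = 6.7 mL / 37.277 = 0.180 mL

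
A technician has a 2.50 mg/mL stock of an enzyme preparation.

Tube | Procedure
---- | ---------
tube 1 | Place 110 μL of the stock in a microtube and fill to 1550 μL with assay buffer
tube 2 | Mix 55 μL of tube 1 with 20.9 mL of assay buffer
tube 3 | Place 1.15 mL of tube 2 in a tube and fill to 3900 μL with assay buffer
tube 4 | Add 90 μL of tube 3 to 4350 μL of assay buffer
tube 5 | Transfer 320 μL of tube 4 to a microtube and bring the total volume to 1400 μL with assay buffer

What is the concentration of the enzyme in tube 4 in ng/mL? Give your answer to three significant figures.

2.78 ng/mL

Step 1: 110 μL brought to 1550 μL → factor 1550/110 = 14.091
Step 2: 55 μL + 20.9 mL = 20955 μL total → factor 20955/55 = 381
Step 3: 1.15 mL brought to 3900 μL → factor 3.9/1.15 = 3.3913
Step 4: 90 μL + 4350 μL = 4440 μL total → factor 4440/90 = 49.333
Dilution factor through tube 4 = 14.091 × 381 × 3.3913 × 49.333 = 8.982 × 10^5
[tube 4] = 2.50 mg/mL / 8.982 × 10^5 = 2.783 × 10^-6 mg/mL = 2.78 ng/mL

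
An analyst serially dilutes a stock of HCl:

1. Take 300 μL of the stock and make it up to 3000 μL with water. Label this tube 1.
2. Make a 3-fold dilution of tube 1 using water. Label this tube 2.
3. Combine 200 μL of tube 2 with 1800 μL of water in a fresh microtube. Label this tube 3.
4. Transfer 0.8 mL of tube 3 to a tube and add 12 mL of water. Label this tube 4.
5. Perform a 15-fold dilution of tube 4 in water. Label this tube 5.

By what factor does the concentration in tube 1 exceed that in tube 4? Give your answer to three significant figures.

480

Step 1: 300 μL brought to 3000 μL → factor 3000/300 = 10
Step 2: 3-fold → factor 3
Step 3: 200 μL + 1800 μL = 2000 μL total → factor 2000/200 = 10
Step 4: 0.8 mL + 12 mL = 12.8 mL total → factor 12.8/0.8 = 16
Dilution factor to tube 1 = 10; to tube 4 = 4800
[tube 1]/[tube 4] = (factor to tube 4)/(factor to tube 1) = 4800/10 = 480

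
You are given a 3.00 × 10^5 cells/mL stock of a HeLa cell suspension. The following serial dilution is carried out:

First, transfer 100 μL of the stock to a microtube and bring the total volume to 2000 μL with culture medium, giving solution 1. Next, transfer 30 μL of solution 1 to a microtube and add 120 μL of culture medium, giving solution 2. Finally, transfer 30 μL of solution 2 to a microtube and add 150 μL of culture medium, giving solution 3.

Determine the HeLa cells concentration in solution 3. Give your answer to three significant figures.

500 cells/mL

Step 1: 100 μL brought to 2000 μL → factor 2000/100 = 20
Step 2: 30 μL + 120 μL = 150 μL total → factor 150/30 = 5
Step 3: 30 μL + 150 μL = 180 μL total → factor 180/30 = 6
Overall dilution factor = 20 × 5 × 6 = 600
Final = 3.00 × 10^5 cells/mL / 600 = 500 cells/mL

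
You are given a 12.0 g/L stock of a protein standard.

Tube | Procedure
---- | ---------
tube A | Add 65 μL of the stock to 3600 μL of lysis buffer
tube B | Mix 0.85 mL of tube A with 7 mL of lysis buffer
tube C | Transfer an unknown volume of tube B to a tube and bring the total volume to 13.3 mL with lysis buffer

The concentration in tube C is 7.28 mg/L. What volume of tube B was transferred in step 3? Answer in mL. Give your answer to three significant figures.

Step 1: 65 μL + 3600 μL = 3665 μL total → factor 3665/65 = 56.385
Step 2: 0.85 mL + 7 mL = 7.85 mL total → factor 7.85/0.85 = 9.2353
Step 3: v brought to 13.3 mL → factor = 13.3 mL/v
Product of known-step factors = 520.73
Overall factor = 12.0 g/L / (7.28 mg/L) = 1648.4
Step-3 factor = 1648.4 / 520.73 = 3.1655
v = 13.3 mL / 3.1655 = 4.20 mL

4.20 mL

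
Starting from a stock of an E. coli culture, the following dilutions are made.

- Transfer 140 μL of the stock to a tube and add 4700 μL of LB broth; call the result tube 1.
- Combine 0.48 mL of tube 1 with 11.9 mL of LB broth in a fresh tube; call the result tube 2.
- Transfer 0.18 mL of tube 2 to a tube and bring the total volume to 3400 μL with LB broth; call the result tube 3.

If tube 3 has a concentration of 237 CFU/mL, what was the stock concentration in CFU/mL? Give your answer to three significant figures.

3.99 × 10^6 CFU/mL

Step 1: 140 μL + 4700 μL = 4840 μL total → factor 4840/140 = 34.571
Step 2: 0.48 mL + 11.9 mL = 12.38 mL total → factor 12.38/0.48 = 25.792
Step 3: 0.18 mL brought to 3400 μL → factor 3.4/0.18 = 18.889
Overall dilution factor = 34.571 × 25.792 × 18.889 = 16842
Stock = 237 CFU/mL × 16842 = 3.99 × 10^6 CFU/mL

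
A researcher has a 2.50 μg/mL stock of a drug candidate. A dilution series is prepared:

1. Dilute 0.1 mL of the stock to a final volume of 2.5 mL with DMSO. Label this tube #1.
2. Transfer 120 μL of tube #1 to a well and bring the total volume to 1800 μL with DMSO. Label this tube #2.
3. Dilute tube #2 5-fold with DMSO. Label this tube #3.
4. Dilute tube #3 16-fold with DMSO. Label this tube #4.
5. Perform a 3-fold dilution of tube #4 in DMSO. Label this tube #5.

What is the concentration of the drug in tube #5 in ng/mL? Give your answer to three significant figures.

0.0278 ng/mL

Step 1: 0.1 mL brought to 2.5 mL → factor 2.5/0.1 = 25
Step 2: 120 μL brought to 1800 μL → factor 1800/120 = 15
Step 3: 5-fold → factor 5
Step 4: 16-fold → factor 16
Step 5: 3-fold → factor 3
Dilution factor through tube #5 = 25 × 15 × 5 × 16 × 3 = 90000
[tube #5] = 2.50 μg/mL / 90000 = 2.778 × 10^-5 μg/mL = 0.0278 ng/mL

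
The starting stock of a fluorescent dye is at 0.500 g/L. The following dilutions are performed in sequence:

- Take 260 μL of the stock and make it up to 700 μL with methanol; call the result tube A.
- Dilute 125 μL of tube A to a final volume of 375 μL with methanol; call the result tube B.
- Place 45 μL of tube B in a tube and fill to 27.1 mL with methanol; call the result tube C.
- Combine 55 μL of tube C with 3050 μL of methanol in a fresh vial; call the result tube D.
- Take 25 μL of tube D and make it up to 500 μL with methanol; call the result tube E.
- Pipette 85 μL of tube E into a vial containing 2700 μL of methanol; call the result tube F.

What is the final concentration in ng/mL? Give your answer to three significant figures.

0.00278 ng/mL

Step 1: 260 μL brought to 700 μL → factor 700/260 = 2.6923
Step 2: 125 μL brought to 375 μL → factor 375/125 = 3
Step 3: 45 μL brought to 27.1 mL → factor 27100/45 = 602.22
Step 4: 55 μL + 3050 μL = 3105 μL total → factor 3105/55 = 56.455
Step 5: 25 μL brought to 500 μL → factor 500/25 = 20
Step 6: 85 μL + 2700 μL = 2785 μL total → factor 2785/85 = 32.765
Overall dilution factor = 2.6923 × 3 × 602.22 × 56.455 × 20 × 32.765 = 1.7994 × 10^8
Final = 0.500 g/L / 1.7994 × 10^8 = 2.779 × 10^-9 g/L = 0.00278 ng/mL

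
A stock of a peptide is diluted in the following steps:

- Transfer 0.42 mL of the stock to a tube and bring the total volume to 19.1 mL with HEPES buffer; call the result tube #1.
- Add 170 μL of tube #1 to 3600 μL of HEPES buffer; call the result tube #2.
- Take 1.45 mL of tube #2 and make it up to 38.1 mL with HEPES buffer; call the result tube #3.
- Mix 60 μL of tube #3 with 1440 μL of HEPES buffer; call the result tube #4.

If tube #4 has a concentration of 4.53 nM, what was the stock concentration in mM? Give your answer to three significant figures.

Step 1: 0.42 mL brought to 19.1 mL → factor 19.1/0.42 = 45.476
Step 2: 170 μL + 3600 μL = 3770 μL total → factor 3770/170 = 22.176
Step 3: 1.45 mL brought to 38.1 mL → factor 38.1/1.45 = 26.276
Step 4: 60 μL + 1440 μL = 1500 μL total → factor 1500/60 = 25
Overall dilution factor = 45.476 × 22.176 × 26.276 × 25 = 6.6248 × 10^5
Stock = 4.53 nM × 6.6248 × 10^5 = 3.001 × 10^6 nM = 3.00 mM

3.00 mM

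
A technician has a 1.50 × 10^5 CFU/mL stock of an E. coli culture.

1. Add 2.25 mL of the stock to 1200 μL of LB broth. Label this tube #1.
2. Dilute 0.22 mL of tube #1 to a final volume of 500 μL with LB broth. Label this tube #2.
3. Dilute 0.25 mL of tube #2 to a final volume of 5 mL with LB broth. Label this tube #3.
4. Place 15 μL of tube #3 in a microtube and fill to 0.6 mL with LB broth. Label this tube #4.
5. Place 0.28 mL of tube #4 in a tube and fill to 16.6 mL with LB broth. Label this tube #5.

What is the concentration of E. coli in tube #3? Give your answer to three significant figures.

2.15 × 10^3 CFU/mL

Step 1: 2.25 mL + 1200 μL = 3.45 mL total → factor 3.45/2.25 = 1.5333
Step 2: 0.22 mL brought to 500 μL → factor 0.5/0.22 = 2.2727
Step 3: 0.25 mL brought to 5 mL → factor 5/0.25 = 20
Dilution factor through tube #3 = 1.5333 × 2.2727 × 20 = 69.697
[tube #3] = 1.50 × 10^5 CFU/mL / 69.697 = 2.15 × 10^3 CFU/mL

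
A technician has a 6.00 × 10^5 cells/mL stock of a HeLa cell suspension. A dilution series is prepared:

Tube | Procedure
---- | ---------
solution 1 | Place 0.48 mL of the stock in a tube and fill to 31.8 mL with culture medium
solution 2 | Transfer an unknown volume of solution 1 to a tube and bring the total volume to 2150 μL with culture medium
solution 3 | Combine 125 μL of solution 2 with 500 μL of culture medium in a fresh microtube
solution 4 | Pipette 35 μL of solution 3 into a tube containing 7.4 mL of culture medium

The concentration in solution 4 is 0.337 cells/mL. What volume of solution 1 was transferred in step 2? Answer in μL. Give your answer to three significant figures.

85.0 μL

Step 1: 0.48 mL brought to 31.8 mL → factor 31.8/0.48 = 66.25
Step 2: v brought to 2150 μL → factor = 2150 μL/v
Step 3: 125 μL + 500 μL = 625 μL total → factor 625/125 = 5
Step 4: 35 μL + 7.4 mL = 7435 μL total → factor 7435/35 = 212.43
Product of known-step factors = 70367
Overall factor = 6.00 × 10^5 cells/mL / (0.337 cells/mL) = 1.7804 × 10^6
Step-2 factor = 1.7804 × 10^6 / 70367 = 25.302
v = 2150 μL / 25.302 = 85.0 μL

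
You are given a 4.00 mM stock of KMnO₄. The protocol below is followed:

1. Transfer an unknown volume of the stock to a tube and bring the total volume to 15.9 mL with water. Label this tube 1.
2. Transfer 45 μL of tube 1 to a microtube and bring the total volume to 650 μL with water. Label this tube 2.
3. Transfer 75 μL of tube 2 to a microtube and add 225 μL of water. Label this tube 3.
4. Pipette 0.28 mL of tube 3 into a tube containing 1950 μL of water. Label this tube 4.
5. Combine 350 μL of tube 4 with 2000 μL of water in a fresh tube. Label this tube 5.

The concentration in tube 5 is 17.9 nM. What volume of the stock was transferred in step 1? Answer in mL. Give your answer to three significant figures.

Step 1: v brought to 15.9 mL → factor = 15.9 mL/v
Step 2: 45 μL brought to 650 μL → factor 650/45 = 14.444
Step 3: 75 μL + 225 μL = 300 μL total → factor 300/75 = 4
Step 4: 0.28 mL + 1950 μL = 2.23 mL total → factor 2.23/0.28 = 7.9643
Step 5: 350 μL + 2000 μL = 2350 μL total → factor 2350/350 = 6.7143
Product of known-step factors = 3089.6
Overall factor = 4.00 mM / (17.9 nM) = 2.2346 × 10^5
Step-1 factor = 2.2346 × 10^5 / 3089.6 = 72.327
v = 15.9 mL / 72.327 = 0.220 mL

0.220 mL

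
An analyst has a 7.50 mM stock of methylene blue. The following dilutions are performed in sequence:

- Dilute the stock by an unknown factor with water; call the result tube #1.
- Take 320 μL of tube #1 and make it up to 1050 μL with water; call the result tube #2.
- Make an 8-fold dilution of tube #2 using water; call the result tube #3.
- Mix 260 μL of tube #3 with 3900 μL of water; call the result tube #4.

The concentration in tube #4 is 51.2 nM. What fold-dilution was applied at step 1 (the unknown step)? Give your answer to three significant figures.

349-fold

Step 1: unknown factor x
Step 2: 320 μL brought to 1050 μL → factor 1050/320 = 3.2812
Step 3: 8-fold → factor 8
Step 4: 260 μL + 3900 μL = 4160 μL total → factor 4160/260 = 16
Product of known-step factors = 420
Overall factor = 7.50 mM / (51.2 nM) = 1.4648 × 10^5
x = 1.4648 × 10^5 / 420 = 349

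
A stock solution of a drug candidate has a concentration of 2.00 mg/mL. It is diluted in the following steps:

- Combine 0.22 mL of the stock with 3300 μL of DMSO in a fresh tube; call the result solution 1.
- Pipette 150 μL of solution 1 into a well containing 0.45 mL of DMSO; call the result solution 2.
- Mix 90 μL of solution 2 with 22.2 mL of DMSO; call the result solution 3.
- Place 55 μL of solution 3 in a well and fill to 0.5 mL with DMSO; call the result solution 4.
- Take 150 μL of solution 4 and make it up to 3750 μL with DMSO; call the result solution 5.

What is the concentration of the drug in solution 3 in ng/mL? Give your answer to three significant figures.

126 ng/mL

Step 1: 0.22 mL + 3300 μL = 3.52 mL total → factor 3.52/0.22 = 16
Step 2: 150 μL + 0.45 mL = 600 μL total → factor 600/150 = 4
Step 3: 90 μL + 22.2 mL = 22290 μL total → factor 22290/90 = 247.67
Dilution factor through solution 3 = 16 × 4 × 247.67 = 15851
[solution 3] = 2.00 mg/mL / 15851 = 0.0001262 mg/mL = 126 ng/mL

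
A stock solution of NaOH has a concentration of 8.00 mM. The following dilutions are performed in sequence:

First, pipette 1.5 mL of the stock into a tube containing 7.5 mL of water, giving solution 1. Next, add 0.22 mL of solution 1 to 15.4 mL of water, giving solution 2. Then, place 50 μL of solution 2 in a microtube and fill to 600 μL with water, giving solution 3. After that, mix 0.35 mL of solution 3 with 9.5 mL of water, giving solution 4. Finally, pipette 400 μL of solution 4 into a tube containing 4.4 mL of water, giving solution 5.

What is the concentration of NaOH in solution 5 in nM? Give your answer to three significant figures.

4.63 nM

Step 1: 1.5 mL + 7.5 mL = 9 mL total → factor 9/1.5 = 6
Step 2: 0.22 mL + 15.4 mL = 15.62 mL total → factor 15.62/0.22 = 71
Step 3: 50 μL brought to 600 μL → factor 600/50 = 12
Step 4: 0.35 mL + 9.5 mL = 9.85 mL total → factor 9.85/0.35 = 28.143
Step 5: 400 μL + 4.4 mL = 4800 μL total → factor 4800/400 = 12
Overall dilution factor = 6 × 71 × 12 × 28.143 × 12 = 1.7264 × 10^6
Final = 8.00 mM / 1.7264 × 10^6 = 4.634 × 10^-6 mM = 4.63 nM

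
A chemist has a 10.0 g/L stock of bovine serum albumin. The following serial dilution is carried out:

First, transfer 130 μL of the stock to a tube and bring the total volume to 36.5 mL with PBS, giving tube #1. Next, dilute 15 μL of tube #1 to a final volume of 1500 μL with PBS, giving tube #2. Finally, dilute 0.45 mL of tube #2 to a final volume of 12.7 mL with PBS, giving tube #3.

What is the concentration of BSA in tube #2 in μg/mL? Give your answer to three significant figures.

Step 1: 130 μL brought to 36.5 mL → factor 36500/130 = 280.77
Step 2: 15 μL brought to 1500 μL → factor 1500/15 = 100
Dilution factor through tube #2 = 280.77 × 100 = 28077
[tube #2] = 10.0 g/L / 28077 = 0.0003562 g/L = 0.356 μg/mL

0.356 μg/mL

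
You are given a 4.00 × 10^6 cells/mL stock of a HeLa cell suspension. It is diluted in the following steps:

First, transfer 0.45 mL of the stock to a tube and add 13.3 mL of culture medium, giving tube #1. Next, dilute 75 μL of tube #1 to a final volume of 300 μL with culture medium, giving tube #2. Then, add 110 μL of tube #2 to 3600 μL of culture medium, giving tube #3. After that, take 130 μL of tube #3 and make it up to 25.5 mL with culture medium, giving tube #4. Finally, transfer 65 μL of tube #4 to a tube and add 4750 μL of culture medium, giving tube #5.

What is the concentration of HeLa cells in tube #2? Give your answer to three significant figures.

Step 1: 0.45 mL + 13.3 mL = 13.75 mL total → factor 13.75/0.45 = 30.556
Step 2: 75 μL brought to 300 μL → factor 300/75 = 4
Dilution factor through tube #2 = 30.556 × 4 = 122.22
[tube #2] = 4.00 × 10^6 cells/mL / 122.22 = 3.27 × 10^4 cells/mL

3.27 × 10^4 cells/mL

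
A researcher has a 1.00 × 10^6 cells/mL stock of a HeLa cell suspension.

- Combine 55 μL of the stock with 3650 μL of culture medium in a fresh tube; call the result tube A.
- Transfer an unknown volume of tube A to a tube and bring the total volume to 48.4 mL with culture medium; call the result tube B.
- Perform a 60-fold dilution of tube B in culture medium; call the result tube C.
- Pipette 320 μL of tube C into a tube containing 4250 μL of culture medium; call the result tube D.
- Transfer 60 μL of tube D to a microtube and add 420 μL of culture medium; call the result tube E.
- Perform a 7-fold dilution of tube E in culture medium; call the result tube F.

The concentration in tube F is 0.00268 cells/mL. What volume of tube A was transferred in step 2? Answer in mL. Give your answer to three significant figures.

Step 1: 55 μL + 3650 μL = 3705 μL total → factor 3705/55 = 67.364
Step 2: v brought to 48.4 mL → factor = 48.4 mL/v
Step 3: 60-fold → factor 60
Step 4: 320 μL + 4250 μL = 4570 μL total → factor 4570/320 = 14.281
Step 5: 60 μL + 420 μL = 480 μL total → factor 480/60 = 8
Step 6: 7-fold → factor 7
Product of known-step factors = 3.2324 × 10^6
Overall factor = 1.00 × 10^6 cells/mL / (0.00268 cells/mL) = 3.7313 × 10^8
Step-2 factor = 3.7313 × 10^8 / 3.2324 × 10^6 = 115.43
v = 48.4 mL / 115.43 = 0.419 mL

0.419 mL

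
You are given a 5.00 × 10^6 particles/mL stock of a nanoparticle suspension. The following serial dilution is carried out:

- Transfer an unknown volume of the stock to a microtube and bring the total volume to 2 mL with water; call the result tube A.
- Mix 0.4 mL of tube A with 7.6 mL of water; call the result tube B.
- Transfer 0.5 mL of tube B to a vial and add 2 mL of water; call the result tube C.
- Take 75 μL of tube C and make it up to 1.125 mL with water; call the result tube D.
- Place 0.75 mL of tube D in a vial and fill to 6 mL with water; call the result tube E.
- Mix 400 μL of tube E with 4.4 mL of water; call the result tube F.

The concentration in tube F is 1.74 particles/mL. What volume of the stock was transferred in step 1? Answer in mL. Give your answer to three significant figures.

Step 1: v brought to 2 mL → factor = 2 mL/v
Step 2: 0.4 mL + 7.6 mL = 8 mL total → factor 8/0.4 = 20
Step 3: 0.5 mL + 2 mL = 2.5 mL total → factor 2.5/0.5 = 5
Step 4: 75 μL brought to 1.125 mL → factor 1125/75 = 15
Step 5: 0.75 mL brought to 6 mL → factor 6/0.75 = 8
Step 6: 400 μL + 4.4 mL = 4800 μL total → factor 4800/400 = 12
Product of known-step factors = 1.44 × 10^5
Overall factor = 5.00 × 10^6 particles/mL / (1.74 particles/mL) = 2.8736 × 10^6
Step-1 factor = 2.8736 × 10^6 / 1.44 × 10^5 = 19.955
v = 2 mL / 19.955 = 0.100 mL

0.100 mL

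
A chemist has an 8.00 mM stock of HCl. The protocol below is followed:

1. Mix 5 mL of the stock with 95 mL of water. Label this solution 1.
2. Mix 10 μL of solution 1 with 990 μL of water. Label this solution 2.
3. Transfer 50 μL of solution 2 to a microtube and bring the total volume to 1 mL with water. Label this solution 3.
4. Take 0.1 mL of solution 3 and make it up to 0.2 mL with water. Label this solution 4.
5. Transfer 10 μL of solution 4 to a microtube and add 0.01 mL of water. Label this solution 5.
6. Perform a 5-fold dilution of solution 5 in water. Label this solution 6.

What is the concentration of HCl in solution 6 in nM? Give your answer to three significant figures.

Step 1: 5 mL + 95 mL = 100 mL total → factor 100/5 = 20
Step 2: 10 μL + 990 μL = 1000 μL total → factor 1000/10 = 100
Step 3: 50 μL brought to 1 mL → factor 1000/50 = 20
Step 4: 0.1 mL brought to 0.2 mL → factor 0.2/0.1 = 2
Step 5: 10 μL + 0.01 mL = 20 μL total → factor 20/10 = 2
Step 6: 5-fold → factor 5
Overall dilution factor = 20 × 100 × 20 × 2 × 2 × 5 = 8 × 10^5
Final = 8.00 mM / 8 × 10^5 = 1.000 × 10^-5 mM = 10.0 nM

10.0 nM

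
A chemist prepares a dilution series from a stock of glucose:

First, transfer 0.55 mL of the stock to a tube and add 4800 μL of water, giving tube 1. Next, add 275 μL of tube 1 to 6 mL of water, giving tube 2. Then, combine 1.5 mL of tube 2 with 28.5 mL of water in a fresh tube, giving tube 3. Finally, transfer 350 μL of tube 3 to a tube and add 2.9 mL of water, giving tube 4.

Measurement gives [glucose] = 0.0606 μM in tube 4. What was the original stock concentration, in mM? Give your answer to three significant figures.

2.50 mM

Step 1: 0.55 mL + 4800 μL = 5.35 mL total → factor 5.35/0.55 = 9.7273
Step 2: 275 μL + 6 mL = 6275 μL total → factor 6275/275 = 22.818
Step 3: 1.5 mL + 28.5 mL = 30 mL total → factor 30/1.5 = 20
Step 4: 350 μL + 2.9 mL = 3250 μL total → factor 3250/350 = 9.2857
Overall dilution factor = 9.7273 × 22.818 × 20 × 9.2857 = 41221
Stock = 0.0606 μM × 41221 = 2498 μM = 2.50 mM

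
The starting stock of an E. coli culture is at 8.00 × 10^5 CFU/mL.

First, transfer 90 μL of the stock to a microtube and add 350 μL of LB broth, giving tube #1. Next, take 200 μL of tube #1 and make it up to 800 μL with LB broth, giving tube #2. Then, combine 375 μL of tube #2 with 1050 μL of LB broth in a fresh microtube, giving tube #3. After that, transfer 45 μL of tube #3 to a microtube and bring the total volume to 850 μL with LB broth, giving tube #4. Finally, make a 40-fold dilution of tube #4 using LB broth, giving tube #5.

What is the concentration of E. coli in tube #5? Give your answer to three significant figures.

14.2 CFU/mL

Step 1: 90 μL + 350 μL = 440 μL total → factor 440/90 = 4.8889
Step 2: 200 μL brought to 800 μL → factor 800/200 = 4
Step 3: 375 μL + 1050 μL = 1425 μL total → factor 1425/375 = 3.8
Step 4: 45 μL brought to 850 μL → factor 850/45 = 18.889
Step 5: 40-fold → factor 40
Overall dilution factor = 4.8889 × 4 × 3.8 × 18.889 × 40 = 56146
Final = 8.00 × 10^5 CFU/mL / 56146 = 14.2 CFU/mL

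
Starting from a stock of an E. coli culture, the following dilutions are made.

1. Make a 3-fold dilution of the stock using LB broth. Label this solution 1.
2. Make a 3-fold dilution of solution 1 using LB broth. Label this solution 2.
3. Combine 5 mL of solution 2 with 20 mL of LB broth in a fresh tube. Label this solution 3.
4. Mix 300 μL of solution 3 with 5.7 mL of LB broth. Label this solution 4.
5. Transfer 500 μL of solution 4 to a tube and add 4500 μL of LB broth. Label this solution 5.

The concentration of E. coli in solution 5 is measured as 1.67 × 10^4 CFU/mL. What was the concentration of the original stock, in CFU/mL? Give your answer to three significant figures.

1.50 × 10^8 CFU/mL

Step 1: 3-fold → factor 3
Step 2: 3-fold → factor 3
Step 3: 5 mL + 20 mL = 25 mL total → factor 25/5 = 5
Step 4: 300 μL + 5.7 mL = 6000 μL total → factor 6000/300 = 20
Step 5: 500 μL + 4500 μL = 5000 μL total → factor 5000/500 = 10
Overall dilution factor = 3 × 3 × 5 × 20 × 10 = 9000
Stock = 1.67 × 10^4 CFU/mL × 9000 = 1.50 × 10^8 CFU/mL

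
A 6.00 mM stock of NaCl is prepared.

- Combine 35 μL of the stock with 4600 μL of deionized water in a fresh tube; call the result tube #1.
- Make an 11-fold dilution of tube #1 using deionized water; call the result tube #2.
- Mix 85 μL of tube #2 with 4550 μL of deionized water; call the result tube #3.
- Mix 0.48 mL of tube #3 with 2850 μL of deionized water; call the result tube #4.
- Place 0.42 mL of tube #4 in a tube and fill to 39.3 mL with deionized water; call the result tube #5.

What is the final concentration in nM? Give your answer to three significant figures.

Step 1: 35 μL + 4600 μL = 4635 μL total → factor 4635/35 = 132.43
Step 2: 11-fold → factor 11
Step 3: 85 μL + 4550 μL = 4635 μL total → factor 4635/85 = 54.529
Step 4: 0.48 mL + 2850 μL = 3.33 mL total → factor 3.33/0.48 = 6.9375
Step 5: 0.42 mL brought to 39.3 mL → factor 39.3/0.42 = 93.571
Overall dilution factor = 132.43 × 11 × 54.529 × 6.9375 × 93.571 = 5.1565 × 10^7
Final = 6.00 mM / 5.1565 × 10^7 = 1.164 × 10^-7 mM = 0.116 nM

0.116 nM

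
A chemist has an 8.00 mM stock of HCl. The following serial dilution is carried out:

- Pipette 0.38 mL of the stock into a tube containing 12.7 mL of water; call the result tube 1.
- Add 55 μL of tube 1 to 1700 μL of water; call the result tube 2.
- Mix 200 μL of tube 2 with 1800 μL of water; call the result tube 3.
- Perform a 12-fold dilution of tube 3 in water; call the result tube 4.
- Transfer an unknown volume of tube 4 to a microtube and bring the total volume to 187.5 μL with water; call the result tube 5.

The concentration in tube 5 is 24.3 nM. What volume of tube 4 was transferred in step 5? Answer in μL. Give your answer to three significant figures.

Step 1: 0.38 mL + 12.7 mL = 13.08 mL total → factor 13.08/0.38 = 34.421
Step 2: 55 μL + 1700 μL = 1755 μL total → factor 1755/55 = 31.909
Step 3: 200 μL + 1800 μL = 2000 μL total → factor 2000/200 = 10
Step 4: 12-fold → factor 12
Step 5: v brought to 187.5 μL → factor = 187.5 μL/v
Product of known-step factors = 1.318 × 10^5
Overall factor = 8.00 mM / (24.3 nM) = 3.2922 × 10^5
Step-5 factor = 3.2922 × 10^5 / 1.318 × 10^5 = 2.4978
v = 187.5 μL / 2.4978 = 75.1 μL

75.1 μL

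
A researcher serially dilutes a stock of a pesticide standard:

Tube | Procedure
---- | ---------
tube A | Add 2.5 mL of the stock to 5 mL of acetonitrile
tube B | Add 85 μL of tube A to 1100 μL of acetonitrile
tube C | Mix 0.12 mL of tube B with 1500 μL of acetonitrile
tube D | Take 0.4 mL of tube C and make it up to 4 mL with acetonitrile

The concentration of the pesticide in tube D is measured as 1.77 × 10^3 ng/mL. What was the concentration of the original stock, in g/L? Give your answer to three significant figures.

9.99 g/L

Step 1: 2.5 mL + 5 mL = 7.5 mL total → factor 7.5/2.5 = 3
Step 2: 85 μL + 1100 μL = 1185 μL total → factor 1185/85 = 13.941
Step 3: 0.12 mL + 1500 μL = 1.62 mL total → factor 1.62/0.12 = 13.5
Step 4: 0.4 mL brought to 4 mL → factor 4/0.4 = 10
Overall dilution factor = 3 × 13.941 × 13.5 × 10 = 5646.2
Stock = 1.77 × 10^3 ng/mL × 5646.2 = 9.994 × 10^6 ng/mL = 9.99 g/L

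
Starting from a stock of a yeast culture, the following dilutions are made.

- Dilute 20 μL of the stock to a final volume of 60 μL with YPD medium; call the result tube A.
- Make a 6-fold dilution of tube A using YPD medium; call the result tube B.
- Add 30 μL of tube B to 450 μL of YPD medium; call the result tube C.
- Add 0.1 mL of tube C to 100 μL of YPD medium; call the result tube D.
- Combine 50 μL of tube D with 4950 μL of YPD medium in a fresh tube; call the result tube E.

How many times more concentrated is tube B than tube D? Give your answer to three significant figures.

32.0

Step 1: 20 μL brought to 60 μL → factor 60/20 = 3
Step 2: 6-fold → factor 6
Step 3: 30 μL + 450 μL = 480 μL total → factor 480/30 = 16
Step 4: 0.1 mL + 100 μL = 0.2 mL total → factor 0.2/0.1 = 2
Dilution factor to tube B = 18; to tube D = 576
[tube B]/[tube D] = (factor to tube D)/(factor to tube B) = 576/18 = 32.0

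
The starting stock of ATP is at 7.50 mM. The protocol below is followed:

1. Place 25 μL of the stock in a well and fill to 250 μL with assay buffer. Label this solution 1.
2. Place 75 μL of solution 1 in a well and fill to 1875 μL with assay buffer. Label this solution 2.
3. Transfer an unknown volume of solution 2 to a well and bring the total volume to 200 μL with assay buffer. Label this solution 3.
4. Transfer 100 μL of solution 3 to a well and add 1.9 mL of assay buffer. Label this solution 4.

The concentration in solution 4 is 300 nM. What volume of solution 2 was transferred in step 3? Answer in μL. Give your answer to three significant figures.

40.0 μL

Step 1: 25 μL brought to 250 μL → factor 250/25 = 10
Step 2: 75 μL brought to 1875 μL → factor 1875/75 = 25
Step 3: v brought to 200 μL → factor = 200 μL/v
Step 4: 100 μL + 1.9 mL = 2000 μL total → factor 2000/100 = 20
Product of known-step factors = 5000
Overall factor = 7.50 mM / (300 nM) = 25000
Step-3 factor = 25000 / 5000 = 5
v = 200 μL / 5 = 40.0 μL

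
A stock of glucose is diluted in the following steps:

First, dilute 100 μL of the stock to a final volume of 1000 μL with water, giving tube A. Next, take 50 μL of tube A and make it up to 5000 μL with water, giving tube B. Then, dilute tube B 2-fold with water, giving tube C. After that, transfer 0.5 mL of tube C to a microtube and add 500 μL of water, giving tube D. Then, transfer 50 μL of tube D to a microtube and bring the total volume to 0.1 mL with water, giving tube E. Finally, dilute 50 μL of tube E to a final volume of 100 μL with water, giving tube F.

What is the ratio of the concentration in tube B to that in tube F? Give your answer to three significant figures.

Step 1: 100 μL brought to 1000 μL → factor 1000/100 = 10
Step 2: 50 μL brought to 5000 μL → factor 5000/50 = 100
Step 3: 2-fold → factor 2
Step 4: 0.5 mL + 500 μL = 1 mL total → factor 1/0.5 = 2
Step 5: 50 μL brought to 0.1 mL → factor 100/50 = 2
Step 6: 50 μL brought to 100 μL → factor 100/50 = 2
Dilution factor to tube B = 1000; to tube F = 16000
[tube B]/[tube F] = (factor to tube F)/(factor to tube B) = 16000/1000 = 16.0

16.0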